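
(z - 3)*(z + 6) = z^2 + 3*z - 18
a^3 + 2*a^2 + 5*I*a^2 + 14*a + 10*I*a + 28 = (a + 2)*(a - 2*I)*(a + 7*I)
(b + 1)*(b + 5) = b^2 + 6*b + 5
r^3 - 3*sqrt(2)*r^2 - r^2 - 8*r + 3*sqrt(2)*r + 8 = (r - 1)*(r - 4*sqrt(2))*(r + sqrt(2))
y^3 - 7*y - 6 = (y - 3)*(y + 1)*(y + 2)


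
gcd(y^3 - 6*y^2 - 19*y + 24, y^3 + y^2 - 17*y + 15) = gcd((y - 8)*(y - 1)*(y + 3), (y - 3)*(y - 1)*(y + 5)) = y - 1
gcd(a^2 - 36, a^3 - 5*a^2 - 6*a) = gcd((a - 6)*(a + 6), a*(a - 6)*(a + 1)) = a - 6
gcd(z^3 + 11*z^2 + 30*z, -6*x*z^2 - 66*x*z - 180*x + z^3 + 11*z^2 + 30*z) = z^2 + 11*z + 30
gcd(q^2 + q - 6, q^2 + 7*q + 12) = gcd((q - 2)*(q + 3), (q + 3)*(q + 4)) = q + 3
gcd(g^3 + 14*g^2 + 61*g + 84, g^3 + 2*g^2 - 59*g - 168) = g^2 + 10*g + 21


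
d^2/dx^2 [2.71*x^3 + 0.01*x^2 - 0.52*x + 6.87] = 16.26*x + 0.02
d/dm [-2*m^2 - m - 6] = -4*m - 1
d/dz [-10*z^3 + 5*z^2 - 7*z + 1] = -30*z^2 + 10*z - 7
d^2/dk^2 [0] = 0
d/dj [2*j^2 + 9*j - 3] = 4*j + 9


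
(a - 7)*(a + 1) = a^2 - 6*a - 7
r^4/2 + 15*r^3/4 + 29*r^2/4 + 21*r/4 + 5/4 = (r/2 + 1/2)*(r + 1/2)*(r + 1)*(r + 5)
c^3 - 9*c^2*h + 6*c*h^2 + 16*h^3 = (c - 8*h)*(c - 2*h)*(c + h)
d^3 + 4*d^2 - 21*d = d*(d - 3)*(d + 7)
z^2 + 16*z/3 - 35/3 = (z - 5/3)*(z + 7)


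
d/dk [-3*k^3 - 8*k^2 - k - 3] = -9*k^2 - 16*k - 1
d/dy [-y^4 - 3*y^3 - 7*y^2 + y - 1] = -4*y^3 - 9*y^2 - 14*y + 1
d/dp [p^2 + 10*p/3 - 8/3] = 2*p + 10/3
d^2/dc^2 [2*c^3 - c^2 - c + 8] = 12*c - 2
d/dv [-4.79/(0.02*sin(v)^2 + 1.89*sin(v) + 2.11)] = (0.1916*sin(v) + 9.0531)*cos(v)/(0.02*sin(v)^2 + 1.89*sin(v) + 2.11)^2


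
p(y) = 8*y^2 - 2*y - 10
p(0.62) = -8.16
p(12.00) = 1118.00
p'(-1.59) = -27.44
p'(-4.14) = -68.24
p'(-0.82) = -15.12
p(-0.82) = -2.98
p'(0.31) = 2.96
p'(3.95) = 61.20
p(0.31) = -9.85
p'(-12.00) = -194.00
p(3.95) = 106.92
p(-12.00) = 1166.00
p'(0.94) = 13.04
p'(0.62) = 7.92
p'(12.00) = 190.00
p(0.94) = -4.81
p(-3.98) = 124.68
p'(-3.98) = -65.68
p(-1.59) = 13.40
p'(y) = 16*y - 2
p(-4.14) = 135.40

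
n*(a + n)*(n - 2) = a*n^2 - 2*a*n + n^3 - 2*n^2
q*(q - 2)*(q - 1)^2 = q^4 - 4*q^3 + 5*q^2 - 2*q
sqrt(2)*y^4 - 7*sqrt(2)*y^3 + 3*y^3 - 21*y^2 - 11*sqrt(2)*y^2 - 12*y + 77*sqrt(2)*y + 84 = (y - 7)*(y - 2*sqrt(2))*(y + 3*sqrt(2))*(sqrt(2)*y + 1)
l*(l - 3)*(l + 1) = l^3 - 2*l^2 - 3*l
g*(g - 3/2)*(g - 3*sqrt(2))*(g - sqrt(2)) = g^4 - 4*sqrt(2)*g^3 - 3*g^3/2 + 6*g^2 + 6*sqrt(2)*g^2 - 9*g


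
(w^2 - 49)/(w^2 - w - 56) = (w - 7)/(w - 8)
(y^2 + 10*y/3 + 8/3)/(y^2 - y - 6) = (y + 4/3)/(y - 3)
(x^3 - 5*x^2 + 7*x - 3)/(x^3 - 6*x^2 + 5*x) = (x^2 - 4*x + 3)/(x*(x - 5))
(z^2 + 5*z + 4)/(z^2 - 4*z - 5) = (z + 4)/(z - 5)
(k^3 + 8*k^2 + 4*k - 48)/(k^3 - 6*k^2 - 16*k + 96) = (k^2 + 4*k - 12)/(k^2 - 10*k + 24)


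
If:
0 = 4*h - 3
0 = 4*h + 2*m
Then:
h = 3/4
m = -3/2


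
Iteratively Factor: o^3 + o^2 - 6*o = (o + 3)*(o^2 - 2*o) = (o - 2)*(o + 3)*(o)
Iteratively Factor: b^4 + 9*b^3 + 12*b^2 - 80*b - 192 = (b + 4)*(b^3 + 5*b^2 - 8*b - 48) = (b + 4)^2*(b^2 + b - 12) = (b - 3)*(b + 4)^2*(b + 4)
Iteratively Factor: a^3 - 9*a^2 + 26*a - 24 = (a - 3)*(a^2 - 6*a + 8) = (a - 4)*(a - 3)*(a - 2)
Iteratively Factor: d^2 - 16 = (d + 4)*(d - 4)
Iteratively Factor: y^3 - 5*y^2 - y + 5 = (y + 1)*(y^2 - 6*y + 5) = (y - 5)*(y + 1)*(y - 1)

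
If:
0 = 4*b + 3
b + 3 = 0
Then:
No Solution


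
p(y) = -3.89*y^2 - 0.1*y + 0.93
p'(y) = -7.78*y - 0.1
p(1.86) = -12.71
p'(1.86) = -14.57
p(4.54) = -79.70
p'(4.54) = -35.42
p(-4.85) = -90.09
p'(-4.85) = 37.63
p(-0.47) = 0.12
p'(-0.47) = 3.56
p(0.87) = -2.10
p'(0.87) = -6.87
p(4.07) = -63.91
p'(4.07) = -31.76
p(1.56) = -8.69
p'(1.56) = -12.24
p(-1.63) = -9.24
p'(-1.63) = 12.58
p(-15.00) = -872.82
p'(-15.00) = 116.60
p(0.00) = 0.93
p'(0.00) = -0.10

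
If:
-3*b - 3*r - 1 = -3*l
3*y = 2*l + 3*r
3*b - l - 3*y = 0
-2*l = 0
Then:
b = -1/6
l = 0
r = -1/6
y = -1/6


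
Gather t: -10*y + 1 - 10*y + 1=2 - 20*y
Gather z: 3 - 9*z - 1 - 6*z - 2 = -15*z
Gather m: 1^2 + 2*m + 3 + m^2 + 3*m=m^2 + 5*m + 4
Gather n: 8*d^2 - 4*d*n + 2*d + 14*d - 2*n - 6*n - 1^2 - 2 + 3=8*d^2 + 16*d + n*(-4*d - 8)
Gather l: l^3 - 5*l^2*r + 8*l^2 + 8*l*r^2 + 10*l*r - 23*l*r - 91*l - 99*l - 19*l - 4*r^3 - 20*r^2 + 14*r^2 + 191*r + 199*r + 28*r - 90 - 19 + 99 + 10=l^3 + l^2*(8 - 5*r) + l*(8*r^2 - 13*r - 209) - 4*r^3 - 6*r^2 + 418*r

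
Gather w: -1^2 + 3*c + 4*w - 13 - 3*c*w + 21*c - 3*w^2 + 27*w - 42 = 24*c - 3*w^2 + w*(31 - 3*c) - 56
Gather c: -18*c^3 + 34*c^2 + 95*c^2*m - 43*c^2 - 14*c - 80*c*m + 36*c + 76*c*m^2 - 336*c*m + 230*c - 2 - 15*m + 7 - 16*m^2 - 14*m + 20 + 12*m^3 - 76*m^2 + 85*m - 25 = -18*c^3 + c^2*(95*m - 9) + c*(76*m^2 - 416*m + 252) + 12*m^3 - 92*m^2 + 56*m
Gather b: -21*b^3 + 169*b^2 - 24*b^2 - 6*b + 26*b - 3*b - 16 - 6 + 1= -21*b^3 + 145*b^2 + 17*b - 21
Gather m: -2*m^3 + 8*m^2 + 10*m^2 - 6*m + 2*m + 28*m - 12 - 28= -2*m^3 + 18*m^2 + 24*m - 40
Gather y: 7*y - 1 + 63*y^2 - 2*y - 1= 63*y^2 + 5*y - 2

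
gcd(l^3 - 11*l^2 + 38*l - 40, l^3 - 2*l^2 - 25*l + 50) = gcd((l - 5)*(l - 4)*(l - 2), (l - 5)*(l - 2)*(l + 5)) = l^2 - 7*l + 10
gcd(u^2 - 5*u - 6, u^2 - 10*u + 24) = u - 6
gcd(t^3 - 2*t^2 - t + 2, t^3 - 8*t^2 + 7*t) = t - 1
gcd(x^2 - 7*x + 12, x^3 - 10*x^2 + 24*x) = x - 4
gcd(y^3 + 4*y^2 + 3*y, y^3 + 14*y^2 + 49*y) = y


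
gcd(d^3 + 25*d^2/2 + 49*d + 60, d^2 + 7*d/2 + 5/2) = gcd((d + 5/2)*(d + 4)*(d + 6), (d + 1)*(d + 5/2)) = d + 5/2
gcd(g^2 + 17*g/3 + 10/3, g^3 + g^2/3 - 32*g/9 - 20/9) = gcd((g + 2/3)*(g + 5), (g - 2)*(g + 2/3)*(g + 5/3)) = g + 2/3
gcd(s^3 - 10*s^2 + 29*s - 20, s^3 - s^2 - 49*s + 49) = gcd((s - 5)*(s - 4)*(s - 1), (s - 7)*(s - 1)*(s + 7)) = s - 1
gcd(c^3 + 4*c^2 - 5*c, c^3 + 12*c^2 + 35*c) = c^2 + 5*c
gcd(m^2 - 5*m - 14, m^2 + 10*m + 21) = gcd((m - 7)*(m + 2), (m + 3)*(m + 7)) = 1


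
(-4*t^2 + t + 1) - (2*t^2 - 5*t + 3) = -6*t^2 + 6*t - 2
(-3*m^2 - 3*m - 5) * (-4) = 12*m^2 + 12*m + 20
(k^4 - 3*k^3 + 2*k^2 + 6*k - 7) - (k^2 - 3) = k^4 - 3*k^3 + k^2 + 6*k - 4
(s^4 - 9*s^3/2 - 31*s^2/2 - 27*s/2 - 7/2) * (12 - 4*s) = -4*s^5 + 30*s^4 + 8*s^3 - 132*s^2 - 148*s - 42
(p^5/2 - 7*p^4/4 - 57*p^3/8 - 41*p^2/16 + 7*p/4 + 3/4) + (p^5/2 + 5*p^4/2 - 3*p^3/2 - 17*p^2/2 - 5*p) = p^5 + 3*p^4/4 - 69*p^3/8 - 177*p^2/16 - 13*p/4 + 3/4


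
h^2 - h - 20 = (h - 5)*(h + 4)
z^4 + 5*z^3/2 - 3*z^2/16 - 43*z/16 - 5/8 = (z - 1)*(z + 1/4)*(z + 5/4)*(z + 2)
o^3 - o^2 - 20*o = o*(o - 5)*(o + 4)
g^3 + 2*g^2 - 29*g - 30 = (g - 5)*(g + 1)*(g + 6)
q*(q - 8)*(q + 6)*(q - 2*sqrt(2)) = q^4 - 2*sqrt(2)*q^3 - 2*q^3 - 48*q^2 + 4*sqrt(2)*q^2 + 96*sqrt(2)*q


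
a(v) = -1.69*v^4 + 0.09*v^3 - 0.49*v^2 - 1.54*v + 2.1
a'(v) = -6.76*v^3 + 0.27*v^2 - 0.98*v - 1.54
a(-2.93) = -124.41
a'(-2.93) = 173.69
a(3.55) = -273.93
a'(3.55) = -304.05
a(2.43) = -62.17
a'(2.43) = -99.33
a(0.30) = 1.58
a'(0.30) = -1.99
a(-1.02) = 1.24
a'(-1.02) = 6.91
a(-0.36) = 2.56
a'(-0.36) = -0.84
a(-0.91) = 1.87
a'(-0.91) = 4.67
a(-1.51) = -5.79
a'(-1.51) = 23.83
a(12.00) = -34975.26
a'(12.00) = -11655.70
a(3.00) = -141.39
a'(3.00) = -184.57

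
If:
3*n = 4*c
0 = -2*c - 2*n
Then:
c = 0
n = 0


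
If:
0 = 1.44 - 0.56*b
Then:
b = 2.57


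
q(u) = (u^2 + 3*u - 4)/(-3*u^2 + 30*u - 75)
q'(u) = (2*u + 3)/(-3*u^2 + 30*u - 75) + (6*u - 30)*(u^2 + 3*u - 4)/(-3*u^2 + 30*u - 75)^2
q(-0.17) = 0.06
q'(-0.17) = -0.01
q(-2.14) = 0.04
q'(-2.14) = 0.02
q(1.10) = -0.01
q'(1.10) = -0.12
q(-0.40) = 0.06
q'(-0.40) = -0.00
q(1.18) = -0.02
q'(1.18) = -0.13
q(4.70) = -119.22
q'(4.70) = -840.74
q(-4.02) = -0.00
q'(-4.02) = 0.02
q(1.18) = -0.02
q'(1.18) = -0.13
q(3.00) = -1.17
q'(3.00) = -1.92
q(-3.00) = 0.02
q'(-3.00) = 0.02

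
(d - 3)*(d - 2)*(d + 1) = d^3 - 4*d^2 + d + 6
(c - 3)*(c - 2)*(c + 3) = c^3 - 2*c^2 - 9*c + 18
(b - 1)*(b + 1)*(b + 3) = b^3 + 3*b^2 - b - 3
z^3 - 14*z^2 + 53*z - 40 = (z - 8)*(z - 5)*(z - 1)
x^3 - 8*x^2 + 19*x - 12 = (x - 4)*(x - 3)*(x - 1)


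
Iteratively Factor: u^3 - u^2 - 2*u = (u - 2)*(u^2 + u) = u*(u - 2)*(u + 1)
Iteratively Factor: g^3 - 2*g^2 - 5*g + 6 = (g - 3)*(g^2 + g - 2) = (g - 3)*(g - 1)*(g + 2)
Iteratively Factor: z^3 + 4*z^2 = (z)*(z^2 + 4*z) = z^2*(z + 4)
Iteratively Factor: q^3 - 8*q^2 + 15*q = (q - 5)*(q^2 - 3*q) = (q - 5)*(q - 3)*(q)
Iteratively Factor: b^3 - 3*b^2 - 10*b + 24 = (b - 4)*(b^2 + b - 6) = (b - 4)*(b + 3)*(b - 2)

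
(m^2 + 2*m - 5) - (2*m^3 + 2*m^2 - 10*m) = -2*m^3 - m^2 + 12*m - 5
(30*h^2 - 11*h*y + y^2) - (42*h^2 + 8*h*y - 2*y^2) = -12*h^2 - 19*h*y + 3*y^2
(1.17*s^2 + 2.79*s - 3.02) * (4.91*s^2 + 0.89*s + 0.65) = 5.7447*s^4 + 14.7402*s^3 - 11.5846*s^2 - 0.8743*s - 1.963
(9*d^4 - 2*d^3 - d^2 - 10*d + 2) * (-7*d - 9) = -63*d^5 - 67*d^4 + 25*d^3 + 79*d^2 + 76*d - 18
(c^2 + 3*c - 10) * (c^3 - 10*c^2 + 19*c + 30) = c^5 - 7*c^4 - 21*c^3 + 187*c^2 - 100*c - 300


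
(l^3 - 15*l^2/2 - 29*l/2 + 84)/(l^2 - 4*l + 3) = (l^2 - 9*l/2 - 28)/(l - 1)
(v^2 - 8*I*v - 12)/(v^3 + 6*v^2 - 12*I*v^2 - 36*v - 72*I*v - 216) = (v - 2*I)/(v^2 + 6*v*(1 - I) - 36*I)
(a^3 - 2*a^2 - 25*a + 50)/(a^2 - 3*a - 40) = (a^2 - 7*a + 10)/(a - 8)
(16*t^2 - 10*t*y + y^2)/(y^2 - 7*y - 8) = (-16*t^2 + 10*t*y - y^2)/(-y^2 + 7*y + 8)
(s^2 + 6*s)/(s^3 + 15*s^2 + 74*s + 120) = s/(s^2 + 9*s + 20)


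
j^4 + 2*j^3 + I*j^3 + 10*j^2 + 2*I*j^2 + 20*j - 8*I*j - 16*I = (j + 2)*(j - 2*I)*(j - I)*(j + 4*I)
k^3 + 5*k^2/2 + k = k*(k + 1/2)*(k + 2)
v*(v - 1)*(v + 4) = v^3 + 3*v^2 - 4*v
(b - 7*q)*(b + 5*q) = b^2 - 2*b*q - 35*q^2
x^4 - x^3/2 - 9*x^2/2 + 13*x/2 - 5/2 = (x - 1)^3*(x + 5/2)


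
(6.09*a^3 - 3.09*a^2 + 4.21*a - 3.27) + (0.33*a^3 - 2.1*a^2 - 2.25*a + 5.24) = 6.42*a^3 - 5.19*a^2 + 1.96*a + 1.97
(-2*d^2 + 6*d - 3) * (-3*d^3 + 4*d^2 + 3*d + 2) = 6*d^5 - 26*d^4 + 27*d^3 + 2*d^2 + 3*d - 6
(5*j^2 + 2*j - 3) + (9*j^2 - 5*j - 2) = 14*j^2 - 3*j - 5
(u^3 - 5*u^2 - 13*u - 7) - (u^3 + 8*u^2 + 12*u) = -13*u^2 - 25*u - 7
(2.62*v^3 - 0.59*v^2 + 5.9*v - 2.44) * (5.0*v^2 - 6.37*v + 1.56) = 13.1*v^5 - 19.6394*v^4 + 37.3455*v^3 - 50.7034*v^2 + 24.7468*v - 3.8064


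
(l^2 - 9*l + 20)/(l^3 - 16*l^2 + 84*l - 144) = (l - 5)/(l^2 - 12*l + 36)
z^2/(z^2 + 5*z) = z/(z + 5)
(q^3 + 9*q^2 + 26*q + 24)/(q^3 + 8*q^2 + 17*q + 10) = (q^2 + 7*q + 12)/(q^2 + 6*q + 5)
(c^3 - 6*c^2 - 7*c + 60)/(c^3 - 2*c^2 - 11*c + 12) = (c - 5)/(c - 1)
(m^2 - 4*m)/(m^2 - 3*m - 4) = m/(m + 1)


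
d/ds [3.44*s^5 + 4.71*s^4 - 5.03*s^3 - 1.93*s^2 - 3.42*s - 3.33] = 17.2*s^4 + 18.84*s^3 - 15.09*s^2 - 3.86*s - 3.42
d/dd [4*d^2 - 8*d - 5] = 8*d - 8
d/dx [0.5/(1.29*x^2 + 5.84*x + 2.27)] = (-1.29*x - 2.92)/(1.29*x^2 + 5.84*x + 2.27)^2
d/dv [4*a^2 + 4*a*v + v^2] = 4*a + 2*v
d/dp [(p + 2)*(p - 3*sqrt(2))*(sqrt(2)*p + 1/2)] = 3*sqrt(2)*p^2 - 11*p + 4*sqrt(2)*p - 11 - 3*sqrt(2)/2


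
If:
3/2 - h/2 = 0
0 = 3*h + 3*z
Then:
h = 3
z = -3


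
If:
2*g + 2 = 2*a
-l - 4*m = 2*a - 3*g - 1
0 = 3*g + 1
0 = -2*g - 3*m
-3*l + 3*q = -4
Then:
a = 2/3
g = -1/3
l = -20/9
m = 2/9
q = -32/9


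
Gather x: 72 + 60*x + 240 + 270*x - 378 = 330*x - 66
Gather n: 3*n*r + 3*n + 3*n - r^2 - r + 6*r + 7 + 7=n*(3*r + 6) - r^2 + 5*r + 14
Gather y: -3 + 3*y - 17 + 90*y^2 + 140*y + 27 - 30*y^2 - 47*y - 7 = 60*y^2 + 96*y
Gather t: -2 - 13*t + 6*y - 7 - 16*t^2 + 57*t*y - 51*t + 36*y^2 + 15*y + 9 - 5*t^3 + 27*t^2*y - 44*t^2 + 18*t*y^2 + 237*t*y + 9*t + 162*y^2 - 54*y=-5*t^3 + t^2*(27*y - 60) + t*(18*y^2 + 294*y - 55) + 198*y^2 - 33*y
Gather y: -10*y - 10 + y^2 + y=y^2 - 9*y - 10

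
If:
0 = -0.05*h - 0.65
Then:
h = -13.00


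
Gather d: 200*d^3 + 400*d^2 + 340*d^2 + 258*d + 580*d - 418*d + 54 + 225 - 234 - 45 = 200*d^3 + 740*d^2 + 420*d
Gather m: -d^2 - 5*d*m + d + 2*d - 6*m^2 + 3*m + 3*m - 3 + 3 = -d^2 + 3*d - 6*m^2 + m*(6 - 5*d)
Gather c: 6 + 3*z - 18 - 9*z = -6*z - 12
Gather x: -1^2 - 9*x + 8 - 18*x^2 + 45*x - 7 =-18*x^2 + 36*x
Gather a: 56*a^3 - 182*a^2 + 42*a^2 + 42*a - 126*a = 56*a^3 - 140*a^2 - 84*a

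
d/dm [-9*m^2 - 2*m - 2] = -18*m - 2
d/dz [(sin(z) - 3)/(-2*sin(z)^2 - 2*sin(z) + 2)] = (sin(z)^2 - 6*sin(z) - 2)*cos(z)/(2*(sin(z) - cos(z)^2)^2)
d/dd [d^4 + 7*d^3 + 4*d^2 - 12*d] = 4*d^3 + 21*d^2 + 8*d - 12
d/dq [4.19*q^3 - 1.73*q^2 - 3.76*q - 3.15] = 12.57*q^2 - 3.46*q - 3.76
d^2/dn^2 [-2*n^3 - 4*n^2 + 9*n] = -12*n - 8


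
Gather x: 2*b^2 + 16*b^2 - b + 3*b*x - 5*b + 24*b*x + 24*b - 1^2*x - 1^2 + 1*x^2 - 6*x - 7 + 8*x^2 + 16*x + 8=18*b^2 + 18*b + 9*x^2 + x*(27*b + 9)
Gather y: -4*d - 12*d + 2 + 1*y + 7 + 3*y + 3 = -16*d + 4*y + 12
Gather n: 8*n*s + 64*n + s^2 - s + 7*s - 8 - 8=n*(8*s + 64) + s^2 + 6*s - 16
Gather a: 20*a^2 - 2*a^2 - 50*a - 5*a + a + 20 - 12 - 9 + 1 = 18*a^2 - 54*a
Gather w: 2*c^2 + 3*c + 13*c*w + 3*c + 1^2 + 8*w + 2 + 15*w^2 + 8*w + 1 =2*c^2 + 6*c + 15*w^2 + w*(13*c + 16) + 4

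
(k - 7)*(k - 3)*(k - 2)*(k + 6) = k^4 - 6*k^3 - 31*k^2 + 204*k - 252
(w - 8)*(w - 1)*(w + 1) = w^3 - 8*w^2 - w + 8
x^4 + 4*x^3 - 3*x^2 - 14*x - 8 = (x - 2)*(x + 1)^2*(x + 4)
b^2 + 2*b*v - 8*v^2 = (b - 2*v)*(b + 4*v)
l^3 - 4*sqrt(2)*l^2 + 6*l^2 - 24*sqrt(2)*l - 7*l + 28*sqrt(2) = (l - 1)*(l + 7)*(l - 4*sqrt(2))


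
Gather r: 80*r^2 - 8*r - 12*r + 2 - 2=80*r^2 - 20*r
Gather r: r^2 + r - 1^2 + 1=r^2 + r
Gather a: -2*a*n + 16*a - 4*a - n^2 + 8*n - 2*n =a*(12 - 2*n) - n^2 + 6*n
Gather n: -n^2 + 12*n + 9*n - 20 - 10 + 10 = -n^2 + 21*n - 20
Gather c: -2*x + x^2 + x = x^2 - x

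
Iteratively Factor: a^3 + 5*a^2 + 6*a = (a + 3)*(a^2 + 2*a) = a*(a + 3)*(a + 2)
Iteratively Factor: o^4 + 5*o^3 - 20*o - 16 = (o - 2)*(o^3 + 7*o^2 + 14*o + 8) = (o - 2)*(o + 4)*(o^2 + 3*o + 2) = (o - 2)*(o + 2)*(o + 4)*(o + 1)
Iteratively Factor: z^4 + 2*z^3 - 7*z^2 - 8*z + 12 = (z + 2)*(z^3 - 7*z + 6) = (z - 2)*(z + 2)*(z^2 + 2*z - 3) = (z - 2)*(z + 2)*(z + 3)*(z - 1)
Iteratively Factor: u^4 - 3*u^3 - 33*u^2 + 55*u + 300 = (u + 3)*(u^3 - 6*u^2 - 15*u + 100) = (u - 5)*(u + 3)*(u^2 - u - 20) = (u - 5)*(u + 3)*(u + 4)*(u - 5)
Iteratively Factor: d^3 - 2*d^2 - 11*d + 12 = (d - 4)*(d^2 + 2*d - 3) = (d - 4)*(d - 1)*(d + 3)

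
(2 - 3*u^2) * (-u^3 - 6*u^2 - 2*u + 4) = 3*u^5 + 18*u^4 + 4*u^3 - 24*u^2 - 4*u + 8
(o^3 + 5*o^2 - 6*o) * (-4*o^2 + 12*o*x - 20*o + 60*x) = -4*o^5 + 12*o^4*x - 40*o^4 + 120*o^3*x - 76*o^3 + 228*o^2*x + 120*o^2 - 360*o*x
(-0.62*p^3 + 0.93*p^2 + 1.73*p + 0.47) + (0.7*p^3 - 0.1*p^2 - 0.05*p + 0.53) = 0.08*p^3 + 0.83*p^2 + 1.68*p + 1.0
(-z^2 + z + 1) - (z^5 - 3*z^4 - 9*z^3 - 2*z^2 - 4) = -z^5 + 3*z^4 + 9*z^3 + z^2 + z + 5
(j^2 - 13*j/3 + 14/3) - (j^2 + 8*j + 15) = -37*j/3 - 31/3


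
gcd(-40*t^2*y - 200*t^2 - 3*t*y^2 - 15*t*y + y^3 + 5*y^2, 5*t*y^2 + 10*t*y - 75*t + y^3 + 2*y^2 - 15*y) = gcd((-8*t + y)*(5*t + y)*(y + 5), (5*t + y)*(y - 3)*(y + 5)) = 5*t*y + 25*t + y^2 + 5*y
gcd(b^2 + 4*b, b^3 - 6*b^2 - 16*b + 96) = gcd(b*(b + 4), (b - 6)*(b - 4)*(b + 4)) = b + 4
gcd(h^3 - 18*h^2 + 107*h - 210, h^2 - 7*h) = h - 7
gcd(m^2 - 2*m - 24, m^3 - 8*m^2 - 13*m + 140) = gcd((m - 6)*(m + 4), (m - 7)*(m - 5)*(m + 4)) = m + 4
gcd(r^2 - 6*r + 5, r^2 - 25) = r - 5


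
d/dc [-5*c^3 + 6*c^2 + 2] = 3*c*(4 - 5*c)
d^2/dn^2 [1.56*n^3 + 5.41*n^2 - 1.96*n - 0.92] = 9.36*n + 10.82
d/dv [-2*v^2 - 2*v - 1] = -4*v - 2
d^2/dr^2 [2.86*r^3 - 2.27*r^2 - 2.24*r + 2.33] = 17.16*r - 4.54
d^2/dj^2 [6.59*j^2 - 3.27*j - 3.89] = 13.1800000000000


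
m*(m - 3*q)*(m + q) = m^3 - 2*m^2*q - 3*m*q^2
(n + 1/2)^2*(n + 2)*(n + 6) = n^4 + 9*n^3 + 81*n^2/4 + 14*n + 3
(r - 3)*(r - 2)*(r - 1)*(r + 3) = r^4 - 3*r^3 - 7*r^2 + 27*r - 18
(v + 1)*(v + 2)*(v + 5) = v^3 + 8*v^2 + 17*v + 10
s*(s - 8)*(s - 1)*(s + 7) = s^4 - 2*s^3 - 55*s^2 + 56*s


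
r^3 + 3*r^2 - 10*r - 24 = (r - 3)*(r + 2)*(r + 4)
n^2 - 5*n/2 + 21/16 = (n - 7/4)*(n - 3/4)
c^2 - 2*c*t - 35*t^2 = (c - 7*t)*(c + 5*t)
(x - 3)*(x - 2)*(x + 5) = x^3 - 19*x + 30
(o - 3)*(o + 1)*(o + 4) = o^3 + 2*o^2 - 11*o - 12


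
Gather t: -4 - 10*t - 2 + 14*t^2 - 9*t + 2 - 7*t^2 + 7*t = 7*t^2 - 12*t - 4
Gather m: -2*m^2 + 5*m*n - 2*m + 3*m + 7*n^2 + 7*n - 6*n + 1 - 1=-2*m^2 + m*(5*n + 1) + 7*n^2 + n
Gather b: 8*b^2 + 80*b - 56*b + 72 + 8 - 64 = 8*b^2 + 24*b + 16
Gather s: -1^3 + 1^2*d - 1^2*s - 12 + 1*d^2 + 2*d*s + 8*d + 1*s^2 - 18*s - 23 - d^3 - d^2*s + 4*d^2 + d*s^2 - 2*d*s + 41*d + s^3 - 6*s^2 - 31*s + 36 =-d^3 + 5*d^2 + 50*d + s^3 + s^2*(d - 5) + s*(-d^2 - 50)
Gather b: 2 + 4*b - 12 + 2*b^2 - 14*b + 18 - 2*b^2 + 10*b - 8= 0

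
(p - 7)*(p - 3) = p^2 - 10*p + 21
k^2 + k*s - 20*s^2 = (k - 4*s)*(k + 5*s)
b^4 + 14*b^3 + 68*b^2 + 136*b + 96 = (b + 2)^2*(b + 4)*(b + 6)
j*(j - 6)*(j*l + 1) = j^3*l - 6*j^2*l + j^2 - 6*j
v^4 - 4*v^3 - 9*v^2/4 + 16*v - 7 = (v - 7/2)*(v - 2)*(v - 1/2)*(v + 2)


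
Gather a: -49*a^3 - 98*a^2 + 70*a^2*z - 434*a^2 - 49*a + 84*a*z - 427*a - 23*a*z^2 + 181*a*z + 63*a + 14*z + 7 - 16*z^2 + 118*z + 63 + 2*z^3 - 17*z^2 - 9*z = -49*a^3 + a^2*(70*z - 532) + a*(-23*z^2 + 265*z - 413) + 2*z^3 - 33*z^2 + 123*z + 70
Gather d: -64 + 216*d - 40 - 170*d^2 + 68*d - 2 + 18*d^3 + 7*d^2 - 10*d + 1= 18*d^3 - 163*d^2 + 274*d - 105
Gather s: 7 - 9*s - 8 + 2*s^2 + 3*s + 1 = 2*s^2 - 6*s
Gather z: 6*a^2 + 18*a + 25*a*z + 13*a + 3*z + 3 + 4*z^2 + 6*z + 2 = 6*a^2 + 31*a + 4*z^2 + z*(25*a + 9) + 5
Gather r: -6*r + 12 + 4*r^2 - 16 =4*r^2 - 6*r - 4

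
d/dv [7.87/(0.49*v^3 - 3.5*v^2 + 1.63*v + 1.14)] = (-11.5689*v^2 + 55.09*v - 12.8281)/(0.49*v^3 - 3.5*v^2 + 1.63*v + 1.14)^2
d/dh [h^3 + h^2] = h*(3*h + 2)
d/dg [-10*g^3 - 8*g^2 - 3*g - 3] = -30*g^2 - 16*g - 3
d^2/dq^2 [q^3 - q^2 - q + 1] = 6*q - 2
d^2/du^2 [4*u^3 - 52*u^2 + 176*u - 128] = 24*u - 104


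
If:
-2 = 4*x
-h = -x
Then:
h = -1/2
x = -1/2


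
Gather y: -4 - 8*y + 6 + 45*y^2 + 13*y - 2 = 45*y^2 + 5*y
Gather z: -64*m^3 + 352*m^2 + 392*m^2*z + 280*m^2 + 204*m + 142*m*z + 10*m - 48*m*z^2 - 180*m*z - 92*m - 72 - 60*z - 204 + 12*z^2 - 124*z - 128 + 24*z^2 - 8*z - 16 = -64*m^3 + 632*m^2 + 122*m + z^2*(36 - 48*m) + z*(392*m^2 - 38*m - 192) - 420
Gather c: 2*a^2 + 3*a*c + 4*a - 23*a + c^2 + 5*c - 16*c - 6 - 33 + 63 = 2*a^2 - 19*a + c^2 + c*(3*a - 11) + 24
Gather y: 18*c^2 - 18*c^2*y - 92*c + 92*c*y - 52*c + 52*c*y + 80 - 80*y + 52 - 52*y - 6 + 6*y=18*c^2 - 144*c + y*(-18*c^2 + 144*c - 126) + 126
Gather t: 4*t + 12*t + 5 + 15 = 16*t + 20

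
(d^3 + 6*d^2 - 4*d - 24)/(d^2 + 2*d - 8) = (d^2 + 8*d + 12)/(d + 4)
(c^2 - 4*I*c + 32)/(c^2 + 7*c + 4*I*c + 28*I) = (c - 8*I)/(c + 7)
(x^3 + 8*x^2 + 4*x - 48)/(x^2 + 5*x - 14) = (x^2 + 10*x + 24)/(x + 7)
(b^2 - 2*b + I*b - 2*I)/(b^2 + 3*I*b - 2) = (b - 2)/(b + 2*I)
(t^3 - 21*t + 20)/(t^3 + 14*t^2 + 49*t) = (t^3 - 21*t + 20)/(t*(t^2 + 14*t + 49))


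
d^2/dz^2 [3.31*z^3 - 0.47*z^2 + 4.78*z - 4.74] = 19.86*z - 0.94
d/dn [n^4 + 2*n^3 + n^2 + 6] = 2*n*(2*n^2 + 3*n + 1)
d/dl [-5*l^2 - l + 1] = -10*l - 1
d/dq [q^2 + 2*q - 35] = 2*q + 2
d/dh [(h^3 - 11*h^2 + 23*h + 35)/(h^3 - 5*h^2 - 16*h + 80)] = 6*(h^2 - 3*h + 16)/(h^4 - 32*h^2 + 256)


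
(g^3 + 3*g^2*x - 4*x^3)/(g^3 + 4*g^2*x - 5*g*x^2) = (g^2 + 4*g*x + 4*x^2)/(g*(g + 5*x))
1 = 1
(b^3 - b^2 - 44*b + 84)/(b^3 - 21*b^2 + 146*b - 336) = (b^2 + 5*b - 14)/(b^2 - 15*b + 56)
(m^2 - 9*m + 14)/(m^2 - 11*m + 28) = (m - 2)/(m - 4)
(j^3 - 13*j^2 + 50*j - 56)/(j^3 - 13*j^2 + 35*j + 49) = (j^2 - 6*j + 8)/(j^2 - 6*j - 7)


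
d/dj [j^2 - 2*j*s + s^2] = 2*j - 2*s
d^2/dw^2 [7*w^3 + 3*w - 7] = 42*w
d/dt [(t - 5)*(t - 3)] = 2*t - 8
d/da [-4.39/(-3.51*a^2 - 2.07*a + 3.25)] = (-30.8178*a - 9.0873)/(3.51*a^2 + 2.07*a - 3.25)^2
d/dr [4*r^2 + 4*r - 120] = 8*r + 4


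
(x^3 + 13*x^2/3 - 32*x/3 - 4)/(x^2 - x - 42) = (3*x^2 - 5*x - 2)/(3*(x - 7))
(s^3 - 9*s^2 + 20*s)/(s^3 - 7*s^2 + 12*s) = (s - 5)/(s - 3)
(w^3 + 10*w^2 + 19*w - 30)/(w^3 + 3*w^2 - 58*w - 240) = (w - 1)/(w - 8)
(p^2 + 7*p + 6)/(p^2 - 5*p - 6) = (p + 6)/(p - 6)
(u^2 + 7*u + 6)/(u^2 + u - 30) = (u + 1)/(u - 5)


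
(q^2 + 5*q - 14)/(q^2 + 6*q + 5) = (q^2 + 5*q - 14)/(q^2 + 6*q + 5)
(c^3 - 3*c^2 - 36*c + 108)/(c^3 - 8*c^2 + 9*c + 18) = (c + 6)/(c + 1)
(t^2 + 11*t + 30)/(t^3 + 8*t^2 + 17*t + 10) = (t + 6)/(t^2 + 3*t + 2)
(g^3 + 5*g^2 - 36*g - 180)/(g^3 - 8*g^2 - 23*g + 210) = (g + 6)/(g - 7)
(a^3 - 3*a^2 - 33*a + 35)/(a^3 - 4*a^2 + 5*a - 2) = (a^2 - 2*a - 35)/(a^2 - 3*a + 2)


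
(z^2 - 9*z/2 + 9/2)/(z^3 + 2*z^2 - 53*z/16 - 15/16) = 8*(2*z^2 - 9*z + 9)/(16*z^3 + 32*z^2 - 53*z - 15)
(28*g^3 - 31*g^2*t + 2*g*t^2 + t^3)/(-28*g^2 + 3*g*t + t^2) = -g + t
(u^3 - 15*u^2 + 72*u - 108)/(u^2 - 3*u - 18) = (u^2 - 9*u + 18)/(u + 3)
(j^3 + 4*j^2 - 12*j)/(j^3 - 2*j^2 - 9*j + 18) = j*(j + 6)/(j^2 - 9)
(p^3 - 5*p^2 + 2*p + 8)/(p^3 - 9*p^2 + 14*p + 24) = (p - 2)/(p - 6)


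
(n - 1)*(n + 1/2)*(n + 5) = n^3 + 9*n^2/2 - 3*n - 5/2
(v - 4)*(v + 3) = v^2 - v - 12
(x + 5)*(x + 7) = x^2 + 12*x + 35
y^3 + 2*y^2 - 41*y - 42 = (y - 6)*(y + 1)*(y + 7)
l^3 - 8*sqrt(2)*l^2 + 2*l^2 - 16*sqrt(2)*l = l*(l + 2)*(l - 8*sqrt(2))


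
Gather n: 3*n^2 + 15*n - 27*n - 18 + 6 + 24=3*n^2 - 12*n + 12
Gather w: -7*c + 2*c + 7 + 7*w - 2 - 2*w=-5*c + 5*w + 5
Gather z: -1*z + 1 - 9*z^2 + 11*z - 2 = -9*z^2 + 10*z - 1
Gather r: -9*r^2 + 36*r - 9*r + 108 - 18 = -9*r^2 + 27*r + 90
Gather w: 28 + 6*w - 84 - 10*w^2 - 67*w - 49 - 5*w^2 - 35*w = -15*w^2 - 96*w - 105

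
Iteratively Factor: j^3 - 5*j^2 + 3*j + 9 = (j + 1)*(j^2 - 6*j + 9) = (j - 3)*(j + 1)*(j - 3)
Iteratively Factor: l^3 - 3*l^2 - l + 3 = (l - 3)*(l^2 - 1) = (l - 3)*(l - 1)*(l + 1)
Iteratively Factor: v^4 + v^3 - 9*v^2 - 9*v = (v + 1)*(v^3 - 9*v) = (v + 1)*(v + 3)*(v^2 - 3*v) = (v - 3)*(v + 1)*(v + 3)*(v)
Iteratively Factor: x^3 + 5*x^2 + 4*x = (x)*(x^2 + 5*x + 4) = x*(x + 4)*(x + 1)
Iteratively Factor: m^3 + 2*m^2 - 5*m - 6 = (m + 3)*(m^2 - m - 2) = (m - 2)*(m + 3)*(m + 1)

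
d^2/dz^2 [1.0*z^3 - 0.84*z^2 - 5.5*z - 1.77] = 6.0*z - 1.68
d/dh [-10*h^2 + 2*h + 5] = 2 - 20*h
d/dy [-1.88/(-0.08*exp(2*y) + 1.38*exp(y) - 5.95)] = (2.5944 - 0.3008*exp(y))*exp(y)/(0.08*exp(2*y) - 1.38*exp(y) + 5.95)^2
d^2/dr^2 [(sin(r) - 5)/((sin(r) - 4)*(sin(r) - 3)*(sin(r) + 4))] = 2*(-2*sin(r)^7 + 27*sin(r)^6 - 116*sin(r)^5 + 307*sin(r)^4 - 1007*sin(r)^3 + 1513*sin(r)^2 + 1200*sin(r) - 1232)/((sin(r) - 4)^3*(sin(r) - 3)^3*(sin(r) + 4)^3)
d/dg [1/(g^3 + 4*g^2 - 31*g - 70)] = (-3*g^2 - 8*g + 31)/(g^3 + 4*g^2 - 31*g - 70)^2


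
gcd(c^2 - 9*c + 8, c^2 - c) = c - 1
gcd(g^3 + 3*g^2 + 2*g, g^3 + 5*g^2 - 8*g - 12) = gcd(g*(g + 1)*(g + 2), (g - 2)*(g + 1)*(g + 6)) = g + 1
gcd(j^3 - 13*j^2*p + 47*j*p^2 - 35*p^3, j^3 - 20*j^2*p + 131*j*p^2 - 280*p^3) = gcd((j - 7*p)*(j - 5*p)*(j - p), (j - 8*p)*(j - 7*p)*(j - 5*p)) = j^2 - 12*j*p + 35*p^2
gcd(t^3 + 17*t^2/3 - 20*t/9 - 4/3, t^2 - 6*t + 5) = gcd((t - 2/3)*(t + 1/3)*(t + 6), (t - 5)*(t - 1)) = 1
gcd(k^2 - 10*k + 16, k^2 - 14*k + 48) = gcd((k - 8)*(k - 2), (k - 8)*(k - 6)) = k - 8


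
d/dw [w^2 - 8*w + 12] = 2*w - 8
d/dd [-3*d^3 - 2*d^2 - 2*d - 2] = -9*d^2 - 4*d - 2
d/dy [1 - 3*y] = -3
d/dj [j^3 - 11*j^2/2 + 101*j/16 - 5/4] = 3*j^2 - 11*j + 101/16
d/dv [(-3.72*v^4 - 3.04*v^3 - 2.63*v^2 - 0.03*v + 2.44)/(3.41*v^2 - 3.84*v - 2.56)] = (-25.3704*v^5 + 32.488*v^4 + 61.44*v^3 + 33.5487*v^2 - 3.1752*v + 9.4464)/(11.6281*v^4 - 26.1888*v^3 - 2.7136*v^2 + 19.6608*v + 6.5536)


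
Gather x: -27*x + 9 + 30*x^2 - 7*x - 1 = 30*x^2 - 34*x + 8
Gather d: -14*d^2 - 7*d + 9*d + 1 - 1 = -14*d^2 + 2*d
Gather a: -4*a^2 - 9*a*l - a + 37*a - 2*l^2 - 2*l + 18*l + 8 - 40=-4*a^2 + a*(36 - 9*l) - 2*l^2 + 16*l - 32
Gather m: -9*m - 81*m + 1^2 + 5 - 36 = -90*m - 30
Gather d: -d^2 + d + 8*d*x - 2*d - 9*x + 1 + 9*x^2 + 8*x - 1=-d^2 + d*(8*x - 1) + 9*x^2 - x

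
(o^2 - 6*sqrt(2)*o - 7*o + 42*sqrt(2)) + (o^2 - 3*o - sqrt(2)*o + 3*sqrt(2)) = 2*o^2 - 10*o - 7*sqrt(2)*o + 45*sqrt(2)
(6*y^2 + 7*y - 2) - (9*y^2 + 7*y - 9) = 7 - 3*y^2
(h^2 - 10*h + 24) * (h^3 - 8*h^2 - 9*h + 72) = h^5 - 18*h^4 + 95*h^3 - 30*h^2 - 936*h + 1728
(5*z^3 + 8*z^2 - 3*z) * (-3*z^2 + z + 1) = -15*z^5 - 19*z^4 + 22*z^3 + 5*z^2 - 3*z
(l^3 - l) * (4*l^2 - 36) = 4*l^5 - 40*l^3 + 36*l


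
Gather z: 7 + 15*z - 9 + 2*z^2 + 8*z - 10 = 2*z^2 + 23*z - 12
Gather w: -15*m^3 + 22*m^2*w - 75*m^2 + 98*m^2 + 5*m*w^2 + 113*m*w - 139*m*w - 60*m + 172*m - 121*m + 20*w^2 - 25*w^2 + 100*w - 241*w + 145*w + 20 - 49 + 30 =-15*m^3 + 23*m^2 - 9*m + w^2*(5*m - 5) + w*(22*m^2 - 26*m + 4) + 1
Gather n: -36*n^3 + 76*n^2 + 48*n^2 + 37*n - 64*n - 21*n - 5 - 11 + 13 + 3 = -36*n^3 + 124*n^2 - 48*n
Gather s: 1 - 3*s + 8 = 9 - 3*s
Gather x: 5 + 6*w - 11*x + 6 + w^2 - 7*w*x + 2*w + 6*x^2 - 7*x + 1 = w^2 + 8*w + 6*x^2 + x*(-7*w - 18) + 12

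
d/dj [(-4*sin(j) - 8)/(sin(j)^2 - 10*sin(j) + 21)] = 4*(sin(j)^2 + 4*sin(j) - 41)*cos(j)/(sin(j)^2 - 10*sin(j) + 21)^2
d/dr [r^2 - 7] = 2*r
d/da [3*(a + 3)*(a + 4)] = 6*a + 21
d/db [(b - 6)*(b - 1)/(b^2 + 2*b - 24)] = 3*(3*b^2 - 20*b + 52)/(b^4 + 4*b^3 - 44*b^2 - 96*b + 576)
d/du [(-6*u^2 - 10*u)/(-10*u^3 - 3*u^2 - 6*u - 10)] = 2*(-30*u^4 - 100*u^3 + 3*u^2 + 60*u + 50)/(100*u^6 + 60*u^5 + 129*u^4 + 236*u^3 + 96*u^2 + 120*u + 100)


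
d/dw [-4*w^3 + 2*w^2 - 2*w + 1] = -12*w^2 + 4*w - 2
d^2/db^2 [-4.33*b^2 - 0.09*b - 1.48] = -8.66000000000000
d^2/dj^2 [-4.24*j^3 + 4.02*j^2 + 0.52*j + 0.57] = 8.04 - 25.44*j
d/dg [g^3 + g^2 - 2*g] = 3*g^2 + 2*g - 2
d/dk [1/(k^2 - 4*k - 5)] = 2*(2 - k)/(-k^2 + 4*k + 5)^2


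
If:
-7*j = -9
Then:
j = 9/7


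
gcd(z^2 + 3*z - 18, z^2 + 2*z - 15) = z - 3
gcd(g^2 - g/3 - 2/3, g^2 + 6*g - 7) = g - 1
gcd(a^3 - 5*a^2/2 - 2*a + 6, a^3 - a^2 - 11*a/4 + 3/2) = a^2 - a/2 - 3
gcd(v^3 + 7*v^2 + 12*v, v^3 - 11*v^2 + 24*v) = v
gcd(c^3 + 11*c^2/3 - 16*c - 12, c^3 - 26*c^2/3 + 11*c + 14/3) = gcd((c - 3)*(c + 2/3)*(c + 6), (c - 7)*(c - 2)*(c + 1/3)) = 1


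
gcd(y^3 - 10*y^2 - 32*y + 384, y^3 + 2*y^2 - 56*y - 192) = y^2 - 2*y - 48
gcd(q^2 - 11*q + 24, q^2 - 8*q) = q - 8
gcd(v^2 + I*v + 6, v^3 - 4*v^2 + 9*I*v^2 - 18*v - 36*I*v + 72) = v + 3*I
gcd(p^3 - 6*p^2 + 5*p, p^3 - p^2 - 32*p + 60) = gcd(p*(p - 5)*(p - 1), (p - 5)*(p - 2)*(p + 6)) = p - 5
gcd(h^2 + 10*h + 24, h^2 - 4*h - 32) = h + 4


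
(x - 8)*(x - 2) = x^2 - 10*x + 16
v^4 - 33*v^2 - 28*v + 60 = (v - 6)*(v - 1)*(v + 2)*(v + 5)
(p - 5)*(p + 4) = p^2 - p - 20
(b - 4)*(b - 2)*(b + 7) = b^3 + b^2 - 34*b + 56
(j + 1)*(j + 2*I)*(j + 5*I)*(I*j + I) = I*j^4 - 7*j^3 + 2*I*j^3 - 14*j^2 - 9*I*j^2 - 7*j - 20*I*j - 10*I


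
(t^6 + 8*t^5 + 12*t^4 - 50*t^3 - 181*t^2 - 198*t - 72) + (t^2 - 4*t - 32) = t^6 + 8*t^5 + 12*t^4 - 50*t^3 - 180*t^2 - 202*t - 104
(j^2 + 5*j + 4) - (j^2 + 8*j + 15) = -3*j - 11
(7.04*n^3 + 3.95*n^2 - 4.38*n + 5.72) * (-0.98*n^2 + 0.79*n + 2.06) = -6.8992*n^5 + 1.6906*n^4 + 21.9153*n^3 - 0.9288*n^2 - 4.504*n + 11.7832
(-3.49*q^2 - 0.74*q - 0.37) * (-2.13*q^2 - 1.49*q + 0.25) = 7.4337*q^4 + 6.7763*q^3 + 1.0182*q^2 + 0.3663*q - 0.0925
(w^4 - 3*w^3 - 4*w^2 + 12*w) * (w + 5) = w^5 + 2*w^4 - 19*w^3 - 8*w^2 + 60*w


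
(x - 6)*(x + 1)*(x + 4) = x^3 - x^2 - 26*x - 24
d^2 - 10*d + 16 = (d - 8)*(d - 2)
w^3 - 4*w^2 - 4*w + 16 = (w - 4)*(w - 2)*(w + 2)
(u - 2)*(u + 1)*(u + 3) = u^3 + 2*u^2 - 5*u - 6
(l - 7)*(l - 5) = l^2 - 12*l + 35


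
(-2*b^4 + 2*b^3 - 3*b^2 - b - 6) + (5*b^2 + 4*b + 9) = -2*b^4 + 2*b^3 + 2*b^2 + 3*b + 3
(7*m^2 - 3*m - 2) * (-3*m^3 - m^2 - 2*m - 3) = -21*m^5 + 2*m^4 - 5*m^3 - 13*m^2 + 13*m + 6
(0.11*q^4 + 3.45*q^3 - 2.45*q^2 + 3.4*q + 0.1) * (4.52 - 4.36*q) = -0.4796*q^5 - 14.5448*q^4 + 26.276*q^3 - 25.898*q^2 + 14.932*q + 0.452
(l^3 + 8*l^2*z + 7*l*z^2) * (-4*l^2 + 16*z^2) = -4*l^5 - 32*l^4*z - 12*l^3*z^2 + 128*l^2*z^3 + 112*l*z^4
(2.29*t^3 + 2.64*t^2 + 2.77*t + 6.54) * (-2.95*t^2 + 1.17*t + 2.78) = -6.7555*t^5 - 5.1087*t^4 + 1.2835*t^3 - 8.7129*t^2 + 15.3524*t + 18.1812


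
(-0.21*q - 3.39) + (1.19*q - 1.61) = 0.98*q - 5.0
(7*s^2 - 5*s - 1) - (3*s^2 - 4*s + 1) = 4*s^2 - s - 2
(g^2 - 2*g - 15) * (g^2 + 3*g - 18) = g^4 + g^3 - 39*g^2 - 9*g + 270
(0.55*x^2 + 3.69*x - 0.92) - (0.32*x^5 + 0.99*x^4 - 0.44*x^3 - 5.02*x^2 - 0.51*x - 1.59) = -0.32*x^5 - 0.99*x^4 + 0.44*x^3 + 5.57*x^2 + 4.2*x + 0.67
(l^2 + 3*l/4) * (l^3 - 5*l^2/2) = l^5 - 7*l^4/4 - 15*l^3/8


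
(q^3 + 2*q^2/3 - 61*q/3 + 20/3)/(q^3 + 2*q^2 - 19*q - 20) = (q - 1/3)/(q + 1)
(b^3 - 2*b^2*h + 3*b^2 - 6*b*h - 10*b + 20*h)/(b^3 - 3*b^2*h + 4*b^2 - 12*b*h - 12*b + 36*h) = (b^2 - 2*b*h + 5*b - 10*h)/(b^2 - 3*b*h + 6*b - 18*h)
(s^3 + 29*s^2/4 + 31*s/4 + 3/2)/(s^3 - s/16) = 4*(s^2 + 7*s + 6)/(s*(4*s - 1))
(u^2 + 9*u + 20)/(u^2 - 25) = (u + 4)/(u - 5)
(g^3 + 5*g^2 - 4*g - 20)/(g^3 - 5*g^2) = (g^3 + 5*g^2 - 4*g - 20)/(g^2*(g - 5))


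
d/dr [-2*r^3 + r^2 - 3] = 2*r*(1 - 3*r)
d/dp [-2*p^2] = -4*p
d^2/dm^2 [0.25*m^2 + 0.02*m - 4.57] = 0.500000000000000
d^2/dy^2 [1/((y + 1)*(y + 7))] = 2*((y + 1)^2 + (y + 1)*(y + 7) + (y + 7)^2)/((y + 1)^3*(y + 7)^3)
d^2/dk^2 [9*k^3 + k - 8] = 54*k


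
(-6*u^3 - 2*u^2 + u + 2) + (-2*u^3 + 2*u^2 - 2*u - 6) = -8*u^3 - u - 4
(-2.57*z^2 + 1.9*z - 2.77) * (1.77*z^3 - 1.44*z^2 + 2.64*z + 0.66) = -4.5489*z^5 + 7.0638*z^4 - 14.4237*z^3 + 7.3086*z^2 - 6.0588*z - 1.8282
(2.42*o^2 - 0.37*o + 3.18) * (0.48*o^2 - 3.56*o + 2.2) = 1.1616*o^4 - 8.7928*o^3 + 8.1676*o^2 - 12.1348*o + 6.996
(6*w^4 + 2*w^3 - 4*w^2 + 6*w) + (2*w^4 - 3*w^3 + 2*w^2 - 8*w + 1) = 8*w^4 - w^3 - 2*w^2 - 2*w + 1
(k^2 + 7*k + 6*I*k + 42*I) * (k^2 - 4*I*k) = k^4 + 7*k^3 + 2*I*k^3 + 24*k^2 + 14*I*k^2 + 168*k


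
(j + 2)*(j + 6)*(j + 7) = j^3 + 15*j^2 + 68*j + 84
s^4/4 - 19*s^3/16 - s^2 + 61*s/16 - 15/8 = (s/4 + 1/2)*(s - 5)*(s - 1)*(s - 3/4)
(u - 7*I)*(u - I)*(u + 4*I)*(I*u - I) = I*u^4 + 4*u^3 - I*u^3 - 4*u^2 + 25*I*u^2 + 28*u - 25*I*u - 28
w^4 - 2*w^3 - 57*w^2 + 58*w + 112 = (w - 8)*(w - 2)*(w + 1)*(w + 7)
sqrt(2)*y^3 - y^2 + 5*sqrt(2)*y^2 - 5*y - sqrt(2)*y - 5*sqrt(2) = (y + 5)*(y - sqrt(2))*(sqrt(2)*y + 1)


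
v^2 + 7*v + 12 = (v + 3)*(v + 4)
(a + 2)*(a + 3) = a^2 + 5*a + 6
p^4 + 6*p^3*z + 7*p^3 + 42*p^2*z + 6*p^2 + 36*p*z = p*(p + 1)*(p + 6)*(p + 6*z)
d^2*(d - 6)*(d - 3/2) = d^4 - 15*d^3/2 + 9*d^2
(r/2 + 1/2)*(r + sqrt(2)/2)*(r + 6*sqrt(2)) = r^3/2 + r^2/2 + 13*sqrt(2)*r^2/4 + 3*r + 13*sqrt(2)*r/4 + 3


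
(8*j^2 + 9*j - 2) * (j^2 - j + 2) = 8*j^4 + j^3 + 5*j^2 + 20*j - 4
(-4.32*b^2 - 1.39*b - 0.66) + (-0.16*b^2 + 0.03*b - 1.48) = -4.48*b^2 - 1.36*b - 2.14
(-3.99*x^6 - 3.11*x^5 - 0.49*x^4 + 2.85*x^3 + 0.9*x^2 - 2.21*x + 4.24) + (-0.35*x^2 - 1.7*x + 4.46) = -3.99*x^6 - 3.11*x^5 - 0.49*x^4 + 2.85*x^3 + 0.55*x^2 - 3.91*x + 8.7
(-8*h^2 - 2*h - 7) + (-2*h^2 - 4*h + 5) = -10*h^2 - 6*h - 2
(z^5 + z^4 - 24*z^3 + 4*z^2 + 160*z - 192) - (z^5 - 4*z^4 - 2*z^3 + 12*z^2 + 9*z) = 5*z^4 - 22*z^3 - 8*z^2 + 151*z - 192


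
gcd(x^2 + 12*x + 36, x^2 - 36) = x + 6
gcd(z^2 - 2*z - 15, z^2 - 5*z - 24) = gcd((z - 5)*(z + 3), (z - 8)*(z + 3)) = z + 3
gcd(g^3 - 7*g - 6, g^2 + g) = g + 1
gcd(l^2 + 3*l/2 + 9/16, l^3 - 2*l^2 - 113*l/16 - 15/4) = l + 3/4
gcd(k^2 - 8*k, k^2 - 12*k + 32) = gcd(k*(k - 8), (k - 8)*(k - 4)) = k - 8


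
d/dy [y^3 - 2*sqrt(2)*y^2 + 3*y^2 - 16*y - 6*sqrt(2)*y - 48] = 3*y^2 - 4*sqrt(2)*y + 6*y - 16 - 6*sqrt(2)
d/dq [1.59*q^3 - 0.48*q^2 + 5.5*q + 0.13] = 4.77*q^2 - 0.96*q + 5.5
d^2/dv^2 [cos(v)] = -cos(v)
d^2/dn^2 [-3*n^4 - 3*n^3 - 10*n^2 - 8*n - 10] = -36*n^2 - 18*n - 20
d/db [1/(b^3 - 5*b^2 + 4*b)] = (-3*b^2 + 10*b - 4)/(b^2*(b^2 - 5*b + 4)^2)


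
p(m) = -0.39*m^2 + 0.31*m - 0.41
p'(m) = 0.31 - 0.78*m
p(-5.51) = -13.96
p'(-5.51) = 4.61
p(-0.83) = -0.94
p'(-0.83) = 0.96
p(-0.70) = -0.82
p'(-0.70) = 0.86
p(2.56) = -2.17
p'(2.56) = -1.69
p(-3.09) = -5.09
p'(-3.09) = 2.72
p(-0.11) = -0.45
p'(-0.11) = 0.40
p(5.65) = -11.11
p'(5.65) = -4.10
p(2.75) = -2.51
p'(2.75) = -1.84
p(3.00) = -2.99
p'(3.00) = -2.03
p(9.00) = -29.21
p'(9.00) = -6.71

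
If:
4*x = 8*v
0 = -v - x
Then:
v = 0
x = 0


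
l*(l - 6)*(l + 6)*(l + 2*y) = l^4 + 2*l^3*y - 36*l^2 - 72*l*y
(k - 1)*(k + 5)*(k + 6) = k^3 + 10*k^2 + 19*k - 30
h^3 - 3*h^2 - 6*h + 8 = (h - 4)*(h - 1)*(h + 2)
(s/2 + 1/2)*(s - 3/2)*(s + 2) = s^3/2 + 3*s^2/4 - 5*s/4 - 3/2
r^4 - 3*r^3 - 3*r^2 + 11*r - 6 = (r - 3)*(r - 1)^2*(r + 2)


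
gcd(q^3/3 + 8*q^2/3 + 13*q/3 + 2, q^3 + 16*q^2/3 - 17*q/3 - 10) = q^2 + 7*q + 6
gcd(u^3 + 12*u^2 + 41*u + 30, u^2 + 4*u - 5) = u + 5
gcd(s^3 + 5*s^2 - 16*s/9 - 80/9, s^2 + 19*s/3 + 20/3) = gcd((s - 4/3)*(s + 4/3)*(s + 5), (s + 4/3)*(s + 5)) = s^2 + 19*s/3 + 20/3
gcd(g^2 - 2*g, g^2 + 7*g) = g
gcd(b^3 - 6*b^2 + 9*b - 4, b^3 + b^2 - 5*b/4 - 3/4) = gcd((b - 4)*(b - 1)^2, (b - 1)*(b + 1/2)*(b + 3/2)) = b - 1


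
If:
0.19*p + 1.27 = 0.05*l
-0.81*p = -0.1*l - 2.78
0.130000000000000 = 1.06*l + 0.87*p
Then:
No Solution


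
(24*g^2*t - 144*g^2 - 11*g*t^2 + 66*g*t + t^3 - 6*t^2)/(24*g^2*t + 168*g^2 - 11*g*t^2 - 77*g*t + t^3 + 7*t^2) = (t - 6)/(t + 7)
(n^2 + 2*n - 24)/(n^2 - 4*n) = (n + 6)/n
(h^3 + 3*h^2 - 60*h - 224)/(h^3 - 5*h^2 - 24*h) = (h^2 + 11*h + 28)/(h*(h + 3))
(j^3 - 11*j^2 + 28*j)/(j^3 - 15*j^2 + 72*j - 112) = j/(j - 4)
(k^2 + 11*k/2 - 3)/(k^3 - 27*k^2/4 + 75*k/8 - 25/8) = 4*(k + 6)/(4*k^2 - 25*k + 25)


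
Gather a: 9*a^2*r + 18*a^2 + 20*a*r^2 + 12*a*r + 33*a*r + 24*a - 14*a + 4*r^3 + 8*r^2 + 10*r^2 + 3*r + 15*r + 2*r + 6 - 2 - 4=a^2*(9*r + 18) + a*(20*r^2 + 45*r + 10) + 4*r^3 + 18*r^2 + 20*r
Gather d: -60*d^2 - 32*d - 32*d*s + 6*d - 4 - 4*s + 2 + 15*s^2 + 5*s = -60*d^2 + d*(-32*s - 26) + 15*s^2 + s - 2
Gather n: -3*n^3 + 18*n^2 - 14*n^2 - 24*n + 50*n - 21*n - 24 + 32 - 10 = -3*n^3 + 4*n^2 + 5*n - 2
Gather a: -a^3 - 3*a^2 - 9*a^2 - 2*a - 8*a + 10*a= -a^3 - 12*a^2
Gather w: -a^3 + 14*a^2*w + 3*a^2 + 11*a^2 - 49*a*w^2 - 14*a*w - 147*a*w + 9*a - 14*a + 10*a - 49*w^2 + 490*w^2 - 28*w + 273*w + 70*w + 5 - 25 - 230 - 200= -a^3 + 14*a^2 + 5*a + w^2*(441 - 49*a) + w*(14*a^2 - 161*a + 315) - 450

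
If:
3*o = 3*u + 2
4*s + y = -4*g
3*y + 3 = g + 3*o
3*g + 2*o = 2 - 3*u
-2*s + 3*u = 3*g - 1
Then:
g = 39/88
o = 47/88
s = -4/11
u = -35/264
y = -7/22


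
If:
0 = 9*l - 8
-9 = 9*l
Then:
No Solution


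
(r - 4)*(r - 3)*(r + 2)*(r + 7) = r^4 + 2*r^3 - 37*r^2 + 10*r + 168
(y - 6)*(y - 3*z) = y^2 - 3*y*z - 6*y + 18*z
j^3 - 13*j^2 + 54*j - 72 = (j - 6)*(j - 4)*(j - 3)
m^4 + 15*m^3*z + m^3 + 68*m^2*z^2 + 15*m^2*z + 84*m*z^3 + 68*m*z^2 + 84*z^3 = (m + 1)*(m + 2*z)*(m + 6*z)*(m + 7*z)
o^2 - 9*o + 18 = (o - 6)*(o - 3)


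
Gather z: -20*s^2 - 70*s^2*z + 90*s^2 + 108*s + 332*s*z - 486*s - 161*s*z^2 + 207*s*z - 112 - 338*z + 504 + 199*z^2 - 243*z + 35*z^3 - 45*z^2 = 70*s^2 - 378*s + 35*z^3 + z^2*(154 - 161*s) + z*(-70*s^2 + 539*s - 581) + 392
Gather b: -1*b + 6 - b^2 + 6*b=-b^2 + 5*b + 6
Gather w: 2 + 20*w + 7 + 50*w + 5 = 70*w + 14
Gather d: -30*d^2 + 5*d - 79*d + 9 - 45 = -30*d^2 - 74*d - 36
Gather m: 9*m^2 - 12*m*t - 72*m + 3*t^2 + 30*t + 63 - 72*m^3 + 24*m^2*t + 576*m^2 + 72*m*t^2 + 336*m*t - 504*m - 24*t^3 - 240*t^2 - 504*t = -72*m^3 + m^2*(24*t + 585) + m*(72*t^2 + 324*t - 576) - 24*t^3 - 237*t^2 - 474*t + 63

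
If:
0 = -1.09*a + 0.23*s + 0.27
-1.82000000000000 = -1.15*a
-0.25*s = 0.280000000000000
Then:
No Solution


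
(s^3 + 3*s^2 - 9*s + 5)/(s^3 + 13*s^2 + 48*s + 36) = (s^3 + 3*s^2 - 9*s + 5)/(s^3 + 13*s^2 + 48*s + 36)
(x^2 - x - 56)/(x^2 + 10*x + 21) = (x - 8)/(x + 3)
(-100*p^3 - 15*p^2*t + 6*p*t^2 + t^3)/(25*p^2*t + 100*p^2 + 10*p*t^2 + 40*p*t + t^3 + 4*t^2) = (-4*p + t)/(t + 4)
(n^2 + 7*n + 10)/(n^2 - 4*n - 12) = (n + 5)/(n - 6)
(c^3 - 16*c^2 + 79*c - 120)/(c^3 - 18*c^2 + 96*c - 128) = (c^2 - 8*c + 15)/(c^2 - 10*c + 16)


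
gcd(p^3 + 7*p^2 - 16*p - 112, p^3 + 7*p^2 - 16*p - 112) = p^3 + 7*p^2 - 16*p - 112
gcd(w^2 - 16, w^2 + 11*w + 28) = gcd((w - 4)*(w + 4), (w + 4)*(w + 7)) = w + 4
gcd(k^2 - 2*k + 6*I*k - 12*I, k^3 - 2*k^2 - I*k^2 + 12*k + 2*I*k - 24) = k - 2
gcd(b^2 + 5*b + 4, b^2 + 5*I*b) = 1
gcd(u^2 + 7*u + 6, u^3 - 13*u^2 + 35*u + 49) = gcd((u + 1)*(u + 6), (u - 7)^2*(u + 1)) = u + 1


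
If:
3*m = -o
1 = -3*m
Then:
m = -1/3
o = 1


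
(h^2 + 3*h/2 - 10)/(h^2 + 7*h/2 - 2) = (2*h - 5)/(2*h - 1)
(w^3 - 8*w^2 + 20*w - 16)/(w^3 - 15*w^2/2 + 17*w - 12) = 2*(w - 2)/(2*w - 3)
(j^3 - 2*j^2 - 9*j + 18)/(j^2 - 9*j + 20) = (j^3 - 2*j^2 - 9*j + 18)/(j^2 - 9*j + 20)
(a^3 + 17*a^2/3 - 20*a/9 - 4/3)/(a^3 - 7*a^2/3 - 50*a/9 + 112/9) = (9*a^3 + 51*a^2 - 20*a - 12)/(9*a^3 - 21*a^2 - 50*a + 112)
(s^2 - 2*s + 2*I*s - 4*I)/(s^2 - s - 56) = (s^2 + 2*s*(-1 + I) - 4*I)/(s^2 - s - 56)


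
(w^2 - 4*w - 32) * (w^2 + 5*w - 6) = w^4 + w^3 - 58*w^2 - 136*w + 192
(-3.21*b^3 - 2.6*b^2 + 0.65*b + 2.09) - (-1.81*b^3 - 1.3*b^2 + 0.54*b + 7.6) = -1.4*b^3 - 1.3*b^2 + 0.11*b - 5.51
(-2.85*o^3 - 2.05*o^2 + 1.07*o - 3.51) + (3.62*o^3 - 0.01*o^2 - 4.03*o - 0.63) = 0.77*o^3 - 2.06*o^2 - 2.96*o - 4.14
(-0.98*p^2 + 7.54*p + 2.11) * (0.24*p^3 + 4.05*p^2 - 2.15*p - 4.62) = -0.2352*p^5 - 2.1594*p^4 + 33.1504*p^3 - 3.1379*p^2 - 39.3713*p - 9.7482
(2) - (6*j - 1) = 3 - 6*j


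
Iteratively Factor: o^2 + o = (o)*(o + 1)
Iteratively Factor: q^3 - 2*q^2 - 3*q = (q)*(q^2 - 2*q - 3) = q*(q + 1)*(q - 3)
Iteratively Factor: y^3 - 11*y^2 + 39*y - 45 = (y - 5)*(y^2 - 6*y + 9) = (y - 5)*(y - 3)*(y - 3)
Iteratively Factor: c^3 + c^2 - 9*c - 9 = (c + 1)*(c^2 - 9) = (c - 3)*(c + 1)*(c + 3)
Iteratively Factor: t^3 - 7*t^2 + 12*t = (t - 4)*(t^2 - 3*t) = (t - 4)*(t - 3)*(t)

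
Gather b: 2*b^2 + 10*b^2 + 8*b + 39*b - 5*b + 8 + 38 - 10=12*b^2 + 42*b + 36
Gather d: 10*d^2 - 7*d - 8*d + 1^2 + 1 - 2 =10*d^2 - 15*d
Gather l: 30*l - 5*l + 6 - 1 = 25*l + 5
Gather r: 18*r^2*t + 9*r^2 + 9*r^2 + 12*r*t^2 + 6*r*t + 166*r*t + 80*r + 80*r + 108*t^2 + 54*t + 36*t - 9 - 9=r^2*(18*t + 18) + r*(12*t^2 + 172*t + 160) + 108*t^2 + 90*t - 18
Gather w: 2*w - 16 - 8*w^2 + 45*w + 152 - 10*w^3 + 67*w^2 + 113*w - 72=-10*w^3 + 59*w^2 + 160*w + 64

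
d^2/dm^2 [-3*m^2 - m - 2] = -6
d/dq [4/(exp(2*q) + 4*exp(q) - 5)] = 8*(-exp(q) - 2)*exp(q)/(exp(2*q) + 4*exp(q) - 5)^2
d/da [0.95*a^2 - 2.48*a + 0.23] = 1.9*a - 2.48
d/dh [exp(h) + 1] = exp(h)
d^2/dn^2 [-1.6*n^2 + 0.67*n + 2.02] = -3.20000000000000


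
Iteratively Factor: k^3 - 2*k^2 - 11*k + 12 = (k - 1)*(k^2 - k - 12) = (k - 4)*(k - 1)*(k + 3)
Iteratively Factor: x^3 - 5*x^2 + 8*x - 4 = (x - 2)*(x^2 - 3*x + 2) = (x - 2)^2*(x - 1)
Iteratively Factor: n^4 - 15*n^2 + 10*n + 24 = (n - 2)*(n^3 + 2*n^2 - 11*n - 12) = (n - 2)*(n + 4)*(n^2 - 2*n - 3) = (n - 3)*(n - 2)*(n + 4)*(n + 1)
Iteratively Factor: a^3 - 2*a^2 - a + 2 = (a + 1)*(a^2 - 3*a + 2) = (a - 2)*(a + 1)*(a - 1)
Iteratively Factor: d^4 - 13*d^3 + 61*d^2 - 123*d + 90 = (d - 3)*(d^3 - 10*d^2 + 31*d - 30) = (d - 3)^2*(d^2 - 7*d + 10) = (d - 3)^2*(d - 2)*(d - 5)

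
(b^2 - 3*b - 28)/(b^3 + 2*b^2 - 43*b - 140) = 1/(b + 5)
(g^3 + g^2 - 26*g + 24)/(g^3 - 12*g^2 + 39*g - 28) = (g + 6)/(g - 7)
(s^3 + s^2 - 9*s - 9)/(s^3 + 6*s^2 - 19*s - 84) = (s^2 - 2*s - 3)/(s^2 + 3*s - 28)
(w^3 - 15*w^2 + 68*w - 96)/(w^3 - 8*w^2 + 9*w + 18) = (w^2 - 12*w + 32)/(w^2 - 5*w - 6)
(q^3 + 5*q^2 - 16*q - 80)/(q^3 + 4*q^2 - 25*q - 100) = (q - 4)/(q - 5)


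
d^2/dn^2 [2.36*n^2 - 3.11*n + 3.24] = 4.72000000000000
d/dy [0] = 0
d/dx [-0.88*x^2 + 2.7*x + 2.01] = 2.7 - 1.76*x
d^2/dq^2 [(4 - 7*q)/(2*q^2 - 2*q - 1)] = 4*(2*(2*q - 1)^2*(7*q - 4) + (21*q - 11)*(-2*q^2 + 2*q + 1))/(-2*q^2 + 2*q + 1)^3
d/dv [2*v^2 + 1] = 4*v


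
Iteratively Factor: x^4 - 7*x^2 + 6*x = (x - 1)*(x^3 + x^2 - 6*x) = (x - 1)*(x + 3)*(x^2 - 2*x) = x*(x - 1)*(x + 3)*(x - 2)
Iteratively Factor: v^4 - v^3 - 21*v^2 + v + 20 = (v - 5)*(v^3 + 4*v^2 - v - 4) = (v - 5)*(v - 1)*(v^2 + 5*v + 4) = (v - 5)*(v - 1)*(v + 1)*(v + 4)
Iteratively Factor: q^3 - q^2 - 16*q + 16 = (q + 4)*(q^2 - 5*q + 4) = (q - 1)*(q + 4)*(q - 4)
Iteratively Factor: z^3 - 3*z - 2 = (z + 1)*(z^2 - z - 2) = (z + 1)^2*(z - 2)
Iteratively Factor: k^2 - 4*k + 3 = (k - 1)*(k - 3)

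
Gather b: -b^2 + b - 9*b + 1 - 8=-b^2 - 8*b - 7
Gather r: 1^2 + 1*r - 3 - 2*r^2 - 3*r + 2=-2*r^2 - 2*r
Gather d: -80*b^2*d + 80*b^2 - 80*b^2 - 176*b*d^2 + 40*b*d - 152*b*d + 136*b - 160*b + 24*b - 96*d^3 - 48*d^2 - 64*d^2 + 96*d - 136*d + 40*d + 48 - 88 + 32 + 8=-96*d^3 + d^2*(-176*b - 112) + d*(-80*b^2 - 112*b)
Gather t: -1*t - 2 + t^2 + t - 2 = t^2 - 4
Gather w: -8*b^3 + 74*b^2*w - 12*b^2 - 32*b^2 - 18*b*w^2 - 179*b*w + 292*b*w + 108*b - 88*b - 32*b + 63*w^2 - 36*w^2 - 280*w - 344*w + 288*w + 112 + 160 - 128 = -8*b^3 - 44*b^2 - 12*b + w^2*(27 - 18*b) + w*(74*b^2 + 113*b - 336) + 144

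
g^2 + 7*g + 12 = (g + 3)*(g + 4)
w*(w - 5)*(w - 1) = w^3 - 6*w^2 + 5*w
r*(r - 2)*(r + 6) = r^3 + 4*r^2 - 12*r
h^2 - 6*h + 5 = (h - 5)*(h - 1)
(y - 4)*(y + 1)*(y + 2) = y^3 - y^2 - 10*y - 8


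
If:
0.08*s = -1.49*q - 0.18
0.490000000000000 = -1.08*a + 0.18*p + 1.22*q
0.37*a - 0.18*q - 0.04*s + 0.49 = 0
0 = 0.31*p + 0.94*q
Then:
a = -0.78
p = 1.57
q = -0.52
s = 7.39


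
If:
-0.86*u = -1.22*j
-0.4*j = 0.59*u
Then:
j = 0.00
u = 0.00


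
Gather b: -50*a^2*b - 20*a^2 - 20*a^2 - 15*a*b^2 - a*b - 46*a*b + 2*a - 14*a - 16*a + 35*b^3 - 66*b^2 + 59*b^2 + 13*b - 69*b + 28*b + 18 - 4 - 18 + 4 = -40*a^2 - 28*a + 35*b^3 + b^2*(-15*a - 7) + b*(-50*a^2 - 47*a - 28)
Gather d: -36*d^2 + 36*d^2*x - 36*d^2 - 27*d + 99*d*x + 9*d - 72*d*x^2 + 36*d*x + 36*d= d^2*(36*x - 72) + d*(-72*x^2 + 135*x + 18)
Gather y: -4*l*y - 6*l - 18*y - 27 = -6*l + y*(-4*l - 18) - 27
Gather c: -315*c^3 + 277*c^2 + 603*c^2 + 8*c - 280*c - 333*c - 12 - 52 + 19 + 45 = -315*c^3 + 880*c^2 - 605*c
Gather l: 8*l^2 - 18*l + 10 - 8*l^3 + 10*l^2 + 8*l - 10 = -8*l^3 + 18*l^2 - 10*l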